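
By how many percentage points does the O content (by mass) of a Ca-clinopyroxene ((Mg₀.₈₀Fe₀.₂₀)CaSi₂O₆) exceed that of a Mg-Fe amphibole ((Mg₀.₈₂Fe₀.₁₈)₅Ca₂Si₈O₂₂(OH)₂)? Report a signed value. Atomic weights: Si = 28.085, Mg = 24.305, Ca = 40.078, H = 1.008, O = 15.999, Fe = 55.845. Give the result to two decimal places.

M((Mg₀.₈₀Fe₀.₂₀)CaSi₂O₆) = 222.855 g/mol, so wt% O = 95.994/222.855 × 100 = 43.07%.
M((Mg₀.₈₂Fe₀.₁₈)₅Ca₂Si₈O₂₂(OH)₂) = 840.739 g/mol, so wt% O = 383.976/840.739 × 100 = 45.67%.
43.07 − 45.67 = -2.60 pp.

-2.60 percentage points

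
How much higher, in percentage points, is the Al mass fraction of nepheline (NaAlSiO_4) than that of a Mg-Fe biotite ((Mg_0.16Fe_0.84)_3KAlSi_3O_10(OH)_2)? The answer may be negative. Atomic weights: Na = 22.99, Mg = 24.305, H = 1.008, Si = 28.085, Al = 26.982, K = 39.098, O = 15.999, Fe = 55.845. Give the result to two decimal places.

First mineral: 26.982 g Al in 142.053 g formula = 18.99 wt% Al.
Second mineral: 26.982 g Al in 496.735 g formula = 5.43 wt% Al.
18.99% − 5.43% gives a difference of 13.56 percentage points.

13.56 percentage points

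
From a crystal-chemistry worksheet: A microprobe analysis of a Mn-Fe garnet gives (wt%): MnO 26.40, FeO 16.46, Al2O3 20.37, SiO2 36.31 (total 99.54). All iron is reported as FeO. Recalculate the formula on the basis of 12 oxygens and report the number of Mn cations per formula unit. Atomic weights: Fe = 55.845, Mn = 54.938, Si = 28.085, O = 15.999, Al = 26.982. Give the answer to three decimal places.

1.854 Mn apfu

MnO (M=70.937): mol = 0.37216; Mn = 0.37216, O = 0.37216.
FeO (M=71.844): mol = 0.22911; Fe = 0.22911, O = 0.22911.
Al2O3 (M=101.961): mol = 0.19978; Al = 0.39956, O = 0.59934.
SiO2 (M=60.083): mol = 0.60433; Si = 0.60433, O = 1.20866.
ΣO = 2.40927; factor = 12/ΣO = 4.98076.
Mn apfu = 0.37216 × 4.98076 = 1.854.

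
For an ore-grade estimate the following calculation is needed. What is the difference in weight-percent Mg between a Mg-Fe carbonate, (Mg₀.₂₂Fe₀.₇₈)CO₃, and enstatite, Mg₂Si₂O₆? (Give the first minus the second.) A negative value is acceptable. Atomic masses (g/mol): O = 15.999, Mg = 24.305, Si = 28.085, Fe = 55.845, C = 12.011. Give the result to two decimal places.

-19.30 percentage points

Mg in (Mg₀.₂₂Fe₀.₇₈)CO₃: molar mass 108.914 g/mol; 0.22×24.305 = 5.347 g → 4.91 wt%.
Mg in Mg₂Si₂O₆: molar mass 200.774 g/mol; 2×24.305 = 48.610 g → 24.21 wt%.
Difference = 4.91 − 24.21 = -19.30 percentage points.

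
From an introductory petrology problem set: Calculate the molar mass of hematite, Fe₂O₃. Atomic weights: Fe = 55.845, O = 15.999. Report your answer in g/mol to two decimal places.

159.69 g/mol

The formula mass is the sum 2(55.845) + 3(15.999).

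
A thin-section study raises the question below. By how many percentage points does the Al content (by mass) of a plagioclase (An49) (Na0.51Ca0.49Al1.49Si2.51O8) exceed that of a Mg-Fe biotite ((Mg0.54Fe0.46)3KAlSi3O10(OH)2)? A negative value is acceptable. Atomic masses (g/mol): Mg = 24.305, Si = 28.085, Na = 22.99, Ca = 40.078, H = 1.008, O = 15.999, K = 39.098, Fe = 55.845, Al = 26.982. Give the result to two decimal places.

9.03 percentage points

M(Na0.51Ca0.49Al1.49Si2.51O8) = 270.052 g/mol, so wt% Al = 40.203/270.052 × 100 = 14.89%.
M((Mg0.54Fe0.46)3KAlSi3O10(OH)2) = 460.779 g/mol, so wt% Al = 26.982/460.779 × 100 = 5.86%.
14.89 − 5.86 = 9.03 pp.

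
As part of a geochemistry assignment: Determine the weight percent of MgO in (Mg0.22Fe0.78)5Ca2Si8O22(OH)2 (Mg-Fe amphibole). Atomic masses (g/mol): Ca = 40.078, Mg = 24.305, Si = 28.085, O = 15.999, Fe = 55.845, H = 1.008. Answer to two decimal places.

Formula mass = 935.359 g/mol.
1.10 Mg → 1.1000 mol MgO per formula unit; M(MgO) = 40.304, so MgO mass = 44.334 g.
44.334/935.359 × 100 = 4.74 wt%.

4.74 wt%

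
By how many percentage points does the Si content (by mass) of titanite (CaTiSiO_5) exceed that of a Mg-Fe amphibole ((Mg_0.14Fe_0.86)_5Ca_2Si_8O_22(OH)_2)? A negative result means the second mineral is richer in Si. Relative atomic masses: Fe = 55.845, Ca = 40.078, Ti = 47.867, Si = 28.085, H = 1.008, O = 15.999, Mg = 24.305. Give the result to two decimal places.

-9.37 percentage points

Si in CaTiSiO_5: molar mass 196.025 g/mol; 1×28.085 = 28.085 g → 14.33 wt%.
Si in (Mg_0.14Fe_0.86)_5Ca_2Si_8O_22(OH)_2: molar mass 947.975 g/mol; 8×28.085 = 224.680 g → 23.70 wt%.
Difference = 14.33 − 23.70 = -9.37 percentage points.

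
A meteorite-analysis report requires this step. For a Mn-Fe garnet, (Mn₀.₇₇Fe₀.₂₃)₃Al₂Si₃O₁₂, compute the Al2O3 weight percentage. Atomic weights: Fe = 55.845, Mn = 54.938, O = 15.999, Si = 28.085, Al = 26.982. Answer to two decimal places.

20.57 wt%

Formula mass = 495.647 g/mol.
2 Al → 1.0000 mol Al2O3 per formula unit; M(Al2O3) = 101.961, so Al2O3 mass = 101.961 g.
101.961/495.647 × 100 = 20.57 wt%.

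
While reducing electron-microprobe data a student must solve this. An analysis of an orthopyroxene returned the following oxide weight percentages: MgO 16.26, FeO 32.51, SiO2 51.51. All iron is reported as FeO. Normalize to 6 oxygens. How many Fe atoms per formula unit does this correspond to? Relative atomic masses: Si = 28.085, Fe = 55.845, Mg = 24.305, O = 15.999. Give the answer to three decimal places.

MgO (M=40.304): mol = 0.40343; Mg = 0.40343, O = 0.40343.
FeO (M=71.844): mol = 0.45251; Fe = 0.45251, O = 0.45251.
SiO2 (M=60.083): mol = 0.85731; Si = 0.85731, O = 1.71462.
ΣO = 2.57056; factor = 6/ΣO = 2.33412.
Fe apfu = 0.45251 × 2.33412 = 1.056.

1.056 Fe apfu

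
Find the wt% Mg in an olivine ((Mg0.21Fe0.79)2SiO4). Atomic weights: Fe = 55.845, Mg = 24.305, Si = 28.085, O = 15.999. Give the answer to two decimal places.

M((Mg0.21Fe0.79)2SiO4) = 190.524 g/mol.
Mg contributes 0.42 × 24.305 = 10.208 g per mole.
10.208/190.524 = 0.0536 → 5.36%.

5.36 wt%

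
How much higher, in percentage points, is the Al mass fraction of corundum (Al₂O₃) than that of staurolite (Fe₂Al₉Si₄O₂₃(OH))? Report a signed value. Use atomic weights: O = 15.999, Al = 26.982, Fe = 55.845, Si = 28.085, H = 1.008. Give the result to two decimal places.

Al in Al₂O₃: molar mass 101.961 g/mol; 2×26.982 = 53.964 g → 52.93 wt%.
Al in Fe₂Al₉Si₄O₂₃(OH): molar mass 851.852 g/mol; 9×26.982 = 242.838 g → 28.51 wt%.
Difference = 52.93 − 28.51 = 24.42 percentage points.

24.42 percentage points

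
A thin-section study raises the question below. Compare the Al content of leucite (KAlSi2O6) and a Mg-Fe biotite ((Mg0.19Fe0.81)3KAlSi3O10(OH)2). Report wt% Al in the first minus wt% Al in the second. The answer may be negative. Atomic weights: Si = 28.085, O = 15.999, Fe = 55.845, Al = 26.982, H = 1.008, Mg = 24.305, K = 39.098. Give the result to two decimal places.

6.90 percentage points

First mineral: 26.982 g Al in 218.244 g formula = 12.36 wt% Al.
Second mineral: 26.982 g Al in 493.896 g formula = 5.46 wt% Al.
12.36% − 5.46% gives a difference of 6.90 percentage points.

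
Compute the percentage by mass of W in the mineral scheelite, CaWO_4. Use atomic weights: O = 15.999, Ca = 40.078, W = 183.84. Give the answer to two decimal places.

63.85 mass %

Formula mass = 1×40.078 + 1×183.84 + 4×15.999 = 287.914 g/mol, of which 183.840 g is W.
So W makes up 183.840/287.914 = 0.6385 of the mass, i.e. 63.85%.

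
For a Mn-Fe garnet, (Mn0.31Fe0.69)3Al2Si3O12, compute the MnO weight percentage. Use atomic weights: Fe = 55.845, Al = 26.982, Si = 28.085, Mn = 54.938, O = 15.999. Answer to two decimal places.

13.28 wt%

M((Mn0.31Fe0.69)3Al2Si3O12) = 496.898 g/mol; M(MnO) = 70.937 g/mol.
Moles MnO per formula unit = 0.93 Mn ÷ 1 = 0.9300.
MnO fraction = (0.9300 × 70.937) / 496.898 = 65.971/496.898 = 0.1328.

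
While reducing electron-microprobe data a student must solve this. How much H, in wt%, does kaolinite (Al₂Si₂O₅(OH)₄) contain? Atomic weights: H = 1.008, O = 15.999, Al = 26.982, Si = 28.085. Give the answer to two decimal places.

Molar mass of Al₂Si₂O₅(OH)₄: 2·26.982 + 2·28.085 + 9·15.999 + 4·1.008 = 258.157 g/mol.
Mass of H per formula unit: 4 × 1.008 = 4.032 g.
Weight fraction H = 4.032 / 258.157 = 0.0156.

1.56 wt%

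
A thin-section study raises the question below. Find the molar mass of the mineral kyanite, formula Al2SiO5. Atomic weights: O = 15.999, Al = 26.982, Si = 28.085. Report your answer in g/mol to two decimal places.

162.04 g/mol

Al: 2 × 26.982 = 53.9640
Si: 1 × 28.085 = 28.0850
O: 5 × 15.999 = 79.9950
Summing the contributions gives the formula mass.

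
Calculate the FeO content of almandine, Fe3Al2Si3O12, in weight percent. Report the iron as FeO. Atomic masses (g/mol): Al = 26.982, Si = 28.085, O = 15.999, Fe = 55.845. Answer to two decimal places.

M(Fe3Al2Si3O12) = 497.742 g/mol; M(FeO) = 71.844 g/mol.
Moles FeO per formula unit = 3 Fe ÷ 1 = 3.0000.
FeO fraction = (3.0000 × 71.844) / 497.742 = 215.532/497.742 = 0.4330.

43.30 wt%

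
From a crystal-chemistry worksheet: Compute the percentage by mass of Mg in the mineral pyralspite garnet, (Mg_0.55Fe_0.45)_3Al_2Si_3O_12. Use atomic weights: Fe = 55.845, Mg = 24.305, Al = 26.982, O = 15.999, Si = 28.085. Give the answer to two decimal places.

Formula mass = 1.65×24.305 + 1.35×55.845 + 2×26.982 + 3×28.085 + 12×15.999 = 445.701 g/mol, of which 40.103 g is Mg.
So Mg makes up 40.103/445.701 = 0.0900 of the mass, i.e. 9.00%.

9.00 weight percent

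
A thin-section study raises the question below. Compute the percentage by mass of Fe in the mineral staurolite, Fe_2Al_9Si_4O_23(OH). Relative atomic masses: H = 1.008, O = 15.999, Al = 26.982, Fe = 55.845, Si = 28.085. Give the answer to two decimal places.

13.11 mass %

Molar mass of Fe_2Al_9Si_4O_23(OH): 2×55.845 + 9×26.982 + 4×28.085 + 24×15.999 + 1×1.008 = 851.852 g/mol.
Mass of Fe per formula unit: 2 × 55.845 = 111.690 g.
Weight fraction Fe = 111.690 / 851.852 = 0.1311.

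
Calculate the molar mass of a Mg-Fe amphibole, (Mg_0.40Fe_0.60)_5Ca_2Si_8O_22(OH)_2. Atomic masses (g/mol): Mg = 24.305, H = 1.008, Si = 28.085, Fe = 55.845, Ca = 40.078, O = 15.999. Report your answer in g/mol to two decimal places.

The formula mass is the sum 2·24.305 + 3·55.845 + 2·40.078 + 8·28.085 + 24·15.999 + 2·1.008.

906.97 g/mol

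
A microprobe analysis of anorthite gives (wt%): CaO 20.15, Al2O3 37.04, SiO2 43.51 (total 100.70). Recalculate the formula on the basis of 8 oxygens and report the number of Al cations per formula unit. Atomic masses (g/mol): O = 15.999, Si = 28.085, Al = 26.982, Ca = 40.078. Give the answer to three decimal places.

CaO (M=56.077): mol = 0.35933; Ca = 0.35933, O = 0.35933.
Al2O3 (M=101.961): mol = 0.36328; Al = 0.72656, O = 1.08984.
SiO2 (M=60.083): mol = 0.72416; Si = 0.72416, O = 1.44832.
ΣO = 2.89749; factor = 8/ΣO = 2.76101.
Al apfu = 0.72656 × 2.76101 = 2.006.

2.006 Al apfu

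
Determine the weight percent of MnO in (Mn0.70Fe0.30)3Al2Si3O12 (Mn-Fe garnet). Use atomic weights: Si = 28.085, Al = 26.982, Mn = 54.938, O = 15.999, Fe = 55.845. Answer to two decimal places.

Molar mass of (Mn0.70Fe0.30)3Al2Si3O12 = 2.10·54.938 + 0.90·55.845 + 2·26.982 + 3·28.085 + 12·15.999 = 495.837 g/mol.
Each formula unit contains 2.10 Mn, equivalent to 2.10/1 = 2.1000 mol MnO.
M(MnO) = 1×54.938 + 1×15.999 = 70.937 g/mol.
Mass of MnO per formula unit = 2.1000 × 70.937 = 148.968 g.
MnO wt% = 148.968 / 495.837 × 100 = 30.04%.

30.04 wt%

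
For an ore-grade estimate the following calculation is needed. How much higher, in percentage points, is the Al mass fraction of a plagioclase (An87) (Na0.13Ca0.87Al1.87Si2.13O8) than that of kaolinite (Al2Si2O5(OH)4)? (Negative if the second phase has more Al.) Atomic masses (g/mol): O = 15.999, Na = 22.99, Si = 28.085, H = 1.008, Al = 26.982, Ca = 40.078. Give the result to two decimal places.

M(Na0.13Ca0.87Al1.87Si2.13O8) = 276.126 g/mol, so wt% Al = 50.456/276.126 × 100 = 18.27%.
M(Al2Si2O5(OH)4) = 258.157 g/mol, so wt% Al = 53.964/258.157 × 100 = 20.90%.
18.27 − 20.90 = -2.63 pp.

-2.63 percentage points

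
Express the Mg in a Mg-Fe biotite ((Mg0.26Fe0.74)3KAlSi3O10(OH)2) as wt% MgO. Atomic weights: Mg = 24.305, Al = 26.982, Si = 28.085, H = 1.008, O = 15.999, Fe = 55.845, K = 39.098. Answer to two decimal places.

6.45 wt%

Molar mass of (Mg0.26Fe0.74)3KAlSi3O10(OH)2 = 0.78·24.305 + 2.22·55.845 + 1·39.098 + 1·26.982 + 3·28.085 + 12·15.999 + 2·1.008 = 487.273 g/mol.
Each formula unit contains 0.78 Mg, equivalent to 0.78/1 = 0.7800 mol MgO.
M(MgO) = 1×24.305 + 1×15.999 = 40.304 g/mol.
Mass of MgO per formula unit = 0.7800 × 40.304 = 31.437 g.
MgO wt% = 31.437 / 487.273 × 100 = 6.45%.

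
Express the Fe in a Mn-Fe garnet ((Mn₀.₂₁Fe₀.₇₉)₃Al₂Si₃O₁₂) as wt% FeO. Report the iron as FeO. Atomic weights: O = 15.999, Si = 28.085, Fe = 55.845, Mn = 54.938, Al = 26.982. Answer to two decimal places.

34.25 wt%

M((Mn₀.₂₁Fe₀.₇₉)₃Al₂Si₃O₁₂) = 497.171 g/mol; M(FeO) = 71.844 g/mol.
Moles FeO per formula unit = 2.37 Fe ÷ 1 = 2.3700.
FeO fraction = (2.3700 × 71.844) / 497.171 = 170.270/497.171 = 0.3425.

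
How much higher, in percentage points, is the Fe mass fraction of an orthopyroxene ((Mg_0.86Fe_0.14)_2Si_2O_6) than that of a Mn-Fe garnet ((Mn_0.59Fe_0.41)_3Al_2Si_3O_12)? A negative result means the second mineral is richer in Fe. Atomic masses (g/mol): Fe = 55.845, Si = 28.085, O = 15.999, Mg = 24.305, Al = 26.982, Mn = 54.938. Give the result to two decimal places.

Fe in (Mg_0.86Fe_0.14)_2Si_2O_6: molar mass 209.605 g/mol; 0.28×55.845 = 15.637 g → 7.46 wt%.
Fe in (Mn_0.59Fe_0.41)_3Al_2Si_3O_12: molar mass 496.137 g/mol; 1.23×55.845 = 68.689 g → 13.84 wt%.
Difference = 7.46 − 13.84 = -6.38 percentage points.

-6.38 percentage points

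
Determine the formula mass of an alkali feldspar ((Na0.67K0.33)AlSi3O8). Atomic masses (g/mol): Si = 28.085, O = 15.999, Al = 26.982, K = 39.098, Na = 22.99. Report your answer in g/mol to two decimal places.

267.53 g/mol

M = 0.67(22.99) + 0.33(39.098) + 1(26.982) + 3(28.085) + 8(15.999)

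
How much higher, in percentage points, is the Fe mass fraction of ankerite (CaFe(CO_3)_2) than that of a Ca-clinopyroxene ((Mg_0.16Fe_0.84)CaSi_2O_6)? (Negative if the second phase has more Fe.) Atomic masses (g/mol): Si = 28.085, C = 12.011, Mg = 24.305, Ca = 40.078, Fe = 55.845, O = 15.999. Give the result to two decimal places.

6.56 percentage points

M(CaFe(CO_3)_2) = 215.939 g/mol, so wt% Fe = 55.845/215.939 × 100 = 25.86%.
M((Mg_0.16Fe_0.84)CaSi_2O_6) = 243.041 g/mol, so wt% Fe = 46.910/243.041 × 100 = 19.30%.
25.86 − 19.30 = 6.56 pp.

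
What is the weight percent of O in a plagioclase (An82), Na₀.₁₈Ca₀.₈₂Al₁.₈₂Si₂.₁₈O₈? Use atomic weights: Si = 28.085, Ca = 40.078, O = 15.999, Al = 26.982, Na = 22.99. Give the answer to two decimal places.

46.49 weight percent

Formula mass = 0.18·22.99 + 0.82·40.078 + 1.82·26.982 + 2.18·28.085 + 8·15.999 = 275.327 g/mol, of which 127.992 g is O.
So O makes up 127.992/275.327 = 0.4649 of the mass, i.e. 46.49%.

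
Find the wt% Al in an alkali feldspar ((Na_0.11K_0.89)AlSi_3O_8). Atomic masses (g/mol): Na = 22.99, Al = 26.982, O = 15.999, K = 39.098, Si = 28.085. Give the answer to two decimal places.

9.76 mass %

M((Na_0.11K_0.89)AlSi_3O_8) = 276.555 g/mol.
Al contributes 1 × 26.982 = 26.982 g per mole.
26.982/276.555 = 0.0976 → 9.76%.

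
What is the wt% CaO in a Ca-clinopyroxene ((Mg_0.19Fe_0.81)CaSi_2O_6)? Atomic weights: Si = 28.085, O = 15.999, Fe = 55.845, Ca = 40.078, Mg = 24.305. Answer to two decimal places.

23.16 wt%

Molar mass of (Mg_0.19Fe_0.81)CaSi_2O_6 = 0.19*24.305 + 0.81*55.845 + 1*40.078 + 2*28.085 + 6*15.999 = 242.094 g/mol.
Each formula unit contains 1 Ca, equivalent to 1/1 = 1.0000 mol CaO.
M(CaO) = 1×40.078 + 1×15.999 = 56.077 g/mol.
Mass of CaO per formula unit = 1.0000 × 56.077 = 56.077 g.
CaO wt% = 56.077 / 242.094 × 100 = 23.16%.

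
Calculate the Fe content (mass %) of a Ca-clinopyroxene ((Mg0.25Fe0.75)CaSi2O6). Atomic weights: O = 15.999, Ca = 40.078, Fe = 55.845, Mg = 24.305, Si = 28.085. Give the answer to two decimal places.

17.44 mass %

Formula mass = 0.25*24.305 + 0.75*55.845 + 1*40.078 + 2*28.085 + 6*15.999 = 240.202 g/mol, of which 41.884 g is Fe.
So Fe makes up 41.884/240.202 = 0.1744 of the mass, i.e. 17.44%.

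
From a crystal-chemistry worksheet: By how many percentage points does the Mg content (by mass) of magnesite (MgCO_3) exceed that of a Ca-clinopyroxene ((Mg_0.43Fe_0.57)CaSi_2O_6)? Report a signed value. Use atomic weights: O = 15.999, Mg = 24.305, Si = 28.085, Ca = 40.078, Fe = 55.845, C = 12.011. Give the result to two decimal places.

24.37 percentage points

M(MgCO_3) = 84.313 g/mol, so wt% Mg = 24.305/84.313 × 100 = 28.83%.
M((Mg_0.43Fe_0.57)CaSi_2O_6) = 234.525 g/mol, so wt% Mg = 10.451/234.525 × 100 = 4.46%.
28.83 − 4.46 = 24.37 pp.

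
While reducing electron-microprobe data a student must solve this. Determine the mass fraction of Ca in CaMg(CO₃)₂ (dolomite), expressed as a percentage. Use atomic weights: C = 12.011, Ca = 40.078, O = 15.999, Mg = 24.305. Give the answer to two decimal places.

Molar mass of CaMg(CO₃)₂: 1·40.078 + 1·24.305 + 2·12.011 + 6·15.999 = 184.399 g/mol.
Mass of Ca per formula unit: 1 × 40.078 = 40.078 g.
Weight fraction Ca = 40.078 / 184.399 = 0.2173.

21.73 weight percent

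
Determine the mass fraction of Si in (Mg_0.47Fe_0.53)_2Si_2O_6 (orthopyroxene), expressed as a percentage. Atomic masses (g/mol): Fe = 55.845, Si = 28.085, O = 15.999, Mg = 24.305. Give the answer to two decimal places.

23.98 mass %

Molar mass of (Mg_0.47Fe_0.53)_2Si_2O_6: 0.94*24.305 + 1.06*55.845 + 2*28.085 + 6*15.999 = 234.206 g/mol.
Mass of Si per formula unit: 2 × 28.085 = 56.170 g.
Weight fraction Si = 56.170 / 234.206 = 0.2398.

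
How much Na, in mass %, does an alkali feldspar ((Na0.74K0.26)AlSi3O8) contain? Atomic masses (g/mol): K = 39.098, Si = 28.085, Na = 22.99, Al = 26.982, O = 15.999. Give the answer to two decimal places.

Formula mass = 0.74·22.99 + 0.26·39.098 + 1·26.982 + 3·28.085 + 8·15.999 = 266.407 g/mol, of which 17.013 g is Na.
So Na makes up 17.013/266.407 = 0.0639 of the mass, i.e. 6.39%.

6.39 mass %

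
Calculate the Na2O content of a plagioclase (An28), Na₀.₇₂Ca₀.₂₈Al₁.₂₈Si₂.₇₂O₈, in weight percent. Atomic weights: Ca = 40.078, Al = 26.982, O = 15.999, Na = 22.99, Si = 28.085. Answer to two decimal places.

Formula mass = 266.695 g/mol.
0.72 Na → 0.3600 mol Na2O per formula unit; M(Na2O) = 61.979, so Na2O mass = 22.312 g.
22.312/266.695 × 100 = 8.37 wt%.

8.37 wt%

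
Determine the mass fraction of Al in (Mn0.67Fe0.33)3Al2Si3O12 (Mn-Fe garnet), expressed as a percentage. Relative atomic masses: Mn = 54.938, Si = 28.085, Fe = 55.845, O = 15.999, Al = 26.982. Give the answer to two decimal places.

10.88 mass %

M((Mn0.67Fe0.33)3Al2Si3O12) = 495.919 g/mol.
Al contributes 2 × 26.982 = 53.964 g per mole.
53.964/495.919 = 0.1088 → 10.88%.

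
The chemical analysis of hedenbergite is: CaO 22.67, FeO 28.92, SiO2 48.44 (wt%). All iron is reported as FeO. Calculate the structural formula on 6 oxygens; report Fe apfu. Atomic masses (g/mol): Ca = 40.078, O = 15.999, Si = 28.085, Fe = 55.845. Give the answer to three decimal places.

0.998 Fe apfu

CaO (M=56.077): mol = 0.40427; Ca = 0.40427, O = 0.40427.
FeO (M=71.844): mol = 0.40254; Fe = 0.40254, O = 0.40254.
SiO2 (M=60.083): mol = 0.80622; Si = 0.80622, O = 1.61244.
ΣO = 2.41925; factor = 6/ΣO = 2.48011.
Fe apfu = 0.40254 × 2.48011 = 0.998.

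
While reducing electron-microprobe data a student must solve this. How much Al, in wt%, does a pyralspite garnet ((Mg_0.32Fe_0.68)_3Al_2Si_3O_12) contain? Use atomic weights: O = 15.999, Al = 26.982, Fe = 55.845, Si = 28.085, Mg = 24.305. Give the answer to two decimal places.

11.54 wt%

Formula mass = 0.96*24.305 + 2.04*55.845 + 2*26.982 + 3*28.085 + 12*15.999 = 467.464 g/mol, of which 53.964 g is Al.
So Al makes up 53.964/467.464 = 0.1154 of the mass, i.e. 11.54%.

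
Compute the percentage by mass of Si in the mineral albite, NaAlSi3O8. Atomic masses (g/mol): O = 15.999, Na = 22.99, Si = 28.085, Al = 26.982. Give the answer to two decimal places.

32.13 weight percent

Molar mass of NaAlSi3O8: 1·22.99 + 1·26.982 + 3·28.085 + 8·15.999 = 262.219 g/mol.
Mass of Si per formula unit: 3 × 28.085 = 84.255 g.
Weight fraction Si = 84.255 / 262.219 = 0.3213.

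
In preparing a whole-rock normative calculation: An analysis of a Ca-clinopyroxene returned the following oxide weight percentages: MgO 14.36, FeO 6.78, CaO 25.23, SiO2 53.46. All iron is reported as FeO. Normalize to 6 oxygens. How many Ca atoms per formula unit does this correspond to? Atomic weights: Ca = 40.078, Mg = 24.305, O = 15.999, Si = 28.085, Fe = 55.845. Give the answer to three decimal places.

MgO: 14.36/40.304 = 0.35629 mol → 0.35629 mol Mg, 0.35629 mol O.
FeO: 6.78/71.844 = 0.09437 mol → 0.09437 mol Fe, 0.09437 mol O.
CaO: 25.23/56.077 = 0.44992 mol → 0.44992 mol Ca, 0.44992 mol O.
SiO2: 53.46/60.083 = 0.88977 mol → 0.88977 mol Si, 1.77954 mol O.
Total oxygen = 2.68012 mol. Normalization factor = 6/2.68012 = 2.23871.
Ca per 6 O = 0.44992 × 2.23871 = 1.007.

1.007 Ca apfu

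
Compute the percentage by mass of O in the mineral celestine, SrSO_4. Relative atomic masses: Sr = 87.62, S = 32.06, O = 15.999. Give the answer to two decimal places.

Formula mass = 1*87.62 + 1*32.06 + 4*15.999 = 183.676 g/mol, of which 63.996 g is O.
So O makes up 63.996/183.676 = 0.3484 of the mass, i.e. 34.84%.

34.84 wt%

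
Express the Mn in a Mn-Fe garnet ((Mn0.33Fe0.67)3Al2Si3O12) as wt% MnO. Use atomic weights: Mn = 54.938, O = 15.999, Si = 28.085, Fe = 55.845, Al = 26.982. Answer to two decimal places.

Molar mass of (Mn0.33Fe0.67)3Al2Si3O12 = 0.99*54.938 + 2.01*55.845 + 2*26.982 + 3*28.085 + 12*15.999 = 496.844 g/mol.
Each formula unit contains 0.99 Mn, equivalent to 0.99/1 = 0.9900 mol MnO.
M(MnO) = 1×54.938 + 1×15.999 = 70.937 g/mol.
Mass of MnO per formula unit = 0.9900 × 70.937 = 70.228 g.
MnO wt% = 70.228 / 496.844 × 100 = 14.13%.

14.13 wt%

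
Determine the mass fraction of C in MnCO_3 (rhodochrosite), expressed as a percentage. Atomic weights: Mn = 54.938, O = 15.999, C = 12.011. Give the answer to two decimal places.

Molar mass of MnCO_3: 1*54.938 + 1*12.011 + 3*15.999 = 114.946 g/mol.
Mass of C per formula unit: 1 × 12.011 = 12.011 g.
Weight fraction C = 12.011 / 114.946 = 0.1045.

10.45 weight percent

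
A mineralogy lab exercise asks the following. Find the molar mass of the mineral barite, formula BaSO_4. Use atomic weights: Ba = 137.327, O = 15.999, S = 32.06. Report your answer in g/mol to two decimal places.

Ba: 1 × 137.327 = 137.3270
S: 1 × 32.06 = 32.0600
O: 4 × 15.999 = 63.9960
Summing the contributions gives the formula mass.

233.38 g/mol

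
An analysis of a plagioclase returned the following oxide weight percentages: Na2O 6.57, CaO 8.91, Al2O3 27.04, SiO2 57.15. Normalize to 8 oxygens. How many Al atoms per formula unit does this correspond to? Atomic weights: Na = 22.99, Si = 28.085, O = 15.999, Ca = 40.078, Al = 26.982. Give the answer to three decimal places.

Na2O (M=61.979): mol = 0.10600; Na = 0.21200, O = 0.10600.
CaO (M=56.077): mol = 0.15889; Ca = 0.15889, O = 0.15889.
Al2O3 (M=101.961): mol = 0.26520; Al = 0.53040, O = 0.79560.
SiO2 (M=60.083): mol = 0.95118; Si = 0.95118, O = 1.90236.
ΣO = 2.96285; factor = 8/ΣO = 2.70010.
Al apfu = 0.53040 × 2.70010 = 1.432.

1.432 Al apfu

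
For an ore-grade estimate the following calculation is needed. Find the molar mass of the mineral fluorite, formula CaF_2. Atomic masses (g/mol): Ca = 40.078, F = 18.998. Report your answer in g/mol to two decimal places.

M = 1(40.078) + 2(18.998)

78.07 g/mol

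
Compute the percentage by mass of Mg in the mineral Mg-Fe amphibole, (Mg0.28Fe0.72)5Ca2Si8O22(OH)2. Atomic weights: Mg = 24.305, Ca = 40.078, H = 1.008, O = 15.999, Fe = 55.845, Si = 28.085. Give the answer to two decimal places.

3.68 mass %

Molar mass of (Mg0.28Fe0.72)5Ca2Si8O22(OH)2: 1.40*24.305 + 3.60*55.845 + 2*40.078 + 8*28.085 + 24*15.999 + 2*1.008 = 925.897 g/mol.
Mass of Mg per formula unit: 1.40 × 24.305 = 34.027 g.
Weight fraction Mg = 34.027 / 925.897 = 0.0368.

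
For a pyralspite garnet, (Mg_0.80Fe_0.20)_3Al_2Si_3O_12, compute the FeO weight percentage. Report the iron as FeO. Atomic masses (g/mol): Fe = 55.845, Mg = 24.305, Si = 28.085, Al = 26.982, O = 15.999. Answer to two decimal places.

10.21 wt%

Molar mass of (Mg_0.80Fe_0.20)_3Al_2Si_3O_12 = 2.40·24.305 + 0.60·55.845 + 2·26.982 + 3·28.085 + 12·15.999 = 422.046 g/mol.
Each formula unit contains 0.60 Fe, equivalent to 0.60/1 = 0.6000 mol FeO.
M(FeO) = 1×55.845 + 1×15.999 = 71.844 g/mol.
Mass of FeO per formula unit = 0.6000 × 71.844 = 43.106 g.
FeO wt% = 43.106 / 422.046 × 100 = 10.21%.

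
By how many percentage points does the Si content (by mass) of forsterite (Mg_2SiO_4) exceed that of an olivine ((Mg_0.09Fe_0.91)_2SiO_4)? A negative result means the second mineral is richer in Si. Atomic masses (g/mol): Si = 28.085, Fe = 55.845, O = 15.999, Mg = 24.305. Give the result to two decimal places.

M(Mg_2SiO_4) = 140.691 g/mol, so wt% Si = 28.085/140.691 × 100 = 19.96%.
M((Mg_0.09Fe_0.91)_2SiO_4) = 198.094 g/mol, so wt% Si = 28.085/198.094 × 100 = 14.18%.
19.96 − 14.18 = 5.78 pp.

5.78 percentage points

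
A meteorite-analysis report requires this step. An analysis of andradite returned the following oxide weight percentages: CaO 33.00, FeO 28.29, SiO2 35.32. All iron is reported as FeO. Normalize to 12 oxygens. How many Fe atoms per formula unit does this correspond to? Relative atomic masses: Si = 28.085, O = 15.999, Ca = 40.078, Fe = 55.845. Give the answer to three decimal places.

CaO: 33.00/56.077 = 0.58848 mol → 0.58848 mol Ca, 0.58848 mol O.
FeO: 28.29/71.844 = 0.39377 mol → 0.39377 mol Fe, 0.39377 mol O.
SiO2: 35.32/60.083 = 0.58785 mol → 0.58785 mol Si, 1.17570 mol O.
Total oxygen = 2.15795 mol. Normalization factor = 12/2.15795 = 5.56083.
Fe per 12 O = 0.39377 × 5.56083 = 2.190.

2.190 Fe apfu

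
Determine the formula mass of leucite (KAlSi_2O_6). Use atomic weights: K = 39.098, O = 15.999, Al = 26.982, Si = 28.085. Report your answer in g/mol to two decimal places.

The formula mass is the sum 1×39.098 + 1×26.982 + 2×28.085 + 6×15.999.

218.24 g/mol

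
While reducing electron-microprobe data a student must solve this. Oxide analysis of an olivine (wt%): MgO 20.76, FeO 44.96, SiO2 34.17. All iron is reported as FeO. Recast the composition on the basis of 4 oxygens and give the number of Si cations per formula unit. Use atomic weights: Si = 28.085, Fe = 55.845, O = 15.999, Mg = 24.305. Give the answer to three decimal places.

0.998 Si apfu

MgO: 20.76/40.304 = 0.51509 mol → 0.51509 mol Mg, 0.51509 mol O.
FeO: 44.96/71.844 = 0.62580 mol → 0.62580 mol Fe, 0.62580 mol O.
SiO2: 34.17/60.083 = 0.56871 mol → 0.56871 mol Si, 1.13742 mol O.
Total oxygen = 2.27831 mol. Normalization factor = 4/2.27831 = 1.75569.
Si per 4 O = 0.56871 × 1.75569 = 0.998.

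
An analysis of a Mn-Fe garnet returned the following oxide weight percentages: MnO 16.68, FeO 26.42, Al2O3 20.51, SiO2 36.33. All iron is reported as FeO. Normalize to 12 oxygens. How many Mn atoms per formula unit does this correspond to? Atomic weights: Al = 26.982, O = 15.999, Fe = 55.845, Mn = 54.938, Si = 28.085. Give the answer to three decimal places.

1.168 Mn apfu

MnO: 16.68/70.937 = 0.23514 mol → 0.23514 mol Mn, 0.23514 mol O.
FeO: 26.42/71.844 = 0.36774 mol → 0.36774 mol Fe, 0.36774 mol O.
Al2O3: 20.51/101.961 = 0.20116 mol → 0.40232 mol Al, 0.60348 mol O.
SiO2: 36.33/60.083 = 0.60466 mol → 0.60466 mol Si, 1.20932 mol O.
Total oxygen = 2.41568 mol. Normalization factor = 12/2.41568 = 4.96755.
Mn per 12 O = 0.23514 × 4.96755 = 1.168.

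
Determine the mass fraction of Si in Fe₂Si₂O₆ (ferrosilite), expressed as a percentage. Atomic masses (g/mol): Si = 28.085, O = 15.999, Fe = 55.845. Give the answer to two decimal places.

M(Fe₂Si₂O₆) = 263.854 g/mol.
Si contributes 2 × 28.085 = 56.170 g per mole.
56.170/263.854 = 0.2129 → 21.29%.

21.29 wt%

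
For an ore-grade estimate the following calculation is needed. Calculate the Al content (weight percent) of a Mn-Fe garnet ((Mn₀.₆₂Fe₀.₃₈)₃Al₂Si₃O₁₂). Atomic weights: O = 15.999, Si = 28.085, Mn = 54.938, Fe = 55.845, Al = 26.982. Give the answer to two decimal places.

10.88 weight percent

Formula mass = 1.86×54.938 + 1.14×55.845 + 2×26.982 + 3×28.085 + 12×15.999 = 496.055 g/mol, of which 53.964 g is Al.
So Al makes up 53.964/496.055 = 0.1088 of the mass, i.e. 10.88%.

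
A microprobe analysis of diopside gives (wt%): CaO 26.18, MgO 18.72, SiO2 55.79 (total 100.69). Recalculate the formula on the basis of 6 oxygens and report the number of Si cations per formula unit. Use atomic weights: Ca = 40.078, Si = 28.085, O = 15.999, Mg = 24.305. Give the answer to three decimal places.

CaO: 26.18/56.077 = 0.46686 mol → 0.46686 mol Ca, 0.46686 mol O.
MgO: 18.72/40.304 = 0.46447 mol → 0.46447 mol Mg, 0.46447 mol O.
SiO2: 55.79/60.083 = 0.92855 mol → 0.92855 mol Si, 1.85710 mol O.
Total oxygen = 2.78843 mol. Normalization factor = 6/2.78843 = 2.15175.
Si per 6 O = 0.92855 × 2.15175 = 1.998.

1.998 Si apfu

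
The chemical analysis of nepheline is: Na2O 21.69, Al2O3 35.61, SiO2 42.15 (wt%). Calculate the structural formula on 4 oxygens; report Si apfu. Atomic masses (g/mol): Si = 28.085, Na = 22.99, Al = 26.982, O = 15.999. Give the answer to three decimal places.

Na2O: 21.69/61.979 = 0.34996 mol → 0.69992 mol Na, 0.34996 mol O.
Al2O3: 35.61/101.961 = 0.34925 mol → 0.69850 mol Al, 1.04775 mol O.
SiO2: 42.15/60.083 = 0.70153 mol → 0.70153 mol Si, 1.40306 mol O.
Total oxygen = 2.80077 mol. Normalization factor = 4/2.80077 = 1.42818.
Si per 4 O = 0.70153 × 1.42818 = 1.002.

1.002 Si apfu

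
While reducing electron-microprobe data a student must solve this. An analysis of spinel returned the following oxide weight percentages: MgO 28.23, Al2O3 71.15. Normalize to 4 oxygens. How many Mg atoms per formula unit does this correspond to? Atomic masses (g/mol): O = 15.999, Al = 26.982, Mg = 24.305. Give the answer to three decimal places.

MgO: 28.23/40.304 = 0.70043 mol → 0.70043 mol Mg, 0.70043 mol O.
Al2O3: 71.15/101.961 = 0.69782 mol → 1.39564 mol Al, 2.09346 mol O.
Total oxygen = 2.79389 mol. Normalization factor = 4/2.79389 = 1.43170.
Mg per 4 O = 0.70043 × 1.43170 = 1.003.

1.003 Mg apfu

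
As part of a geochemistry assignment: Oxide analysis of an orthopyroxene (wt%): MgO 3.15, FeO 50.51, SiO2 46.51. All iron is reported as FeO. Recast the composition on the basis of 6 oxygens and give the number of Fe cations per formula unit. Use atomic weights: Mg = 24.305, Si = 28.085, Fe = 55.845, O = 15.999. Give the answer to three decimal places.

3.15 wt% MgO ÷ 40.304 g/mol = 0.07816 mol, giving 0.07816 Mg and 0.07816 O.
50.51 wt% FeO ÷ 71.844 g/mol = 0.70305 mol, giving 0.70305 Fe and 0.70305 O.
46.51 wt% SiO2 ÷ 60.083 g/mol = 0.77410 mol, giving 0.77410 Si and 1.54820 O.
Oxygen sums to 2.32941; scaling by 6/2.32941 = 2.57576 puts the formula on 6 O.
Fe: 0.70305 × 2.57576 = 1.811 atoms per formula unit.

1.811 Fe apfu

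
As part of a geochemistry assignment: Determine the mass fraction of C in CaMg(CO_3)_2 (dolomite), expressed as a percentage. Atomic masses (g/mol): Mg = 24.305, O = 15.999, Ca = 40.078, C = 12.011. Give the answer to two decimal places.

Formula mass = 1·40.078 + 1·24.305 + 2·12.011 + 6·15.999 = 184.399 g/mol, of which 24.022 g is C.
So C makes up 24.022/184.399 = 0.1303 of the mass, i.e. 13.03%.

13.03 wt%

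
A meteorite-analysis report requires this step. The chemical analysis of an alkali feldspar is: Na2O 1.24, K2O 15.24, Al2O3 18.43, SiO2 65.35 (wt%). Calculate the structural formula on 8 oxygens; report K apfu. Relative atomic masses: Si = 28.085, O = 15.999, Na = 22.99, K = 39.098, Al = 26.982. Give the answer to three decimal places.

0.893 K apfu

1.24 wt% Na2O ÷ 61.979 g/mol = 0.02001 mol, giving 0.04002 Na and 0.02001 O.
15.24 wt% K2O ÷ 94.195 g/mol = 0.16179 mol, giving 0.32358 K and 0.16179 O.
18.43 wt% Al2O3 ÷ 101.961 g/mol = 0.18076 mol, giving 0.36152 Al and 0.54228 O.
65.35 wt% SiO2 ÷ 60.083 g/mol = 1.08766 mol, giving 1.08766 Si and 2.17532 O.
Oxygen sums to 2.89940; scaling by 8/2.89940 = 2.75919 puts the formula on 8 O.
K: 0.32358 × 2.75919 = 0.893 atoms per formula unit.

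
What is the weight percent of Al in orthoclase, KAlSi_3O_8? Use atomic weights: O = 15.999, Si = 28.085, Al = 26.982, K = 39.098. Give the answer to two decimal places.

Formula mass = 1*39.098 + 1*26.982 + 3*28.085 + 8*15.999 = 278.327 g/mol, of which 26.982 g is Al.
So Al makes up 26.982/278.327 = 0.0969 of the mass, i.e. 9.69%.

9.69 weight percent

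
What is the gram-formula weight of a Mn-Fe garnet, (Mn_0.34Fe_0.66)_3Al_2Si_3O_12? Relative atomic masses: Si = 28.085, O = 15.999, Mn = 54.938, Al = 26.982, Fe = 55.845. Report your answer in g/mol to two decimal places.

Mn: 1.02 × 54.938 = 56.0368
Fe: 1.98 × 55.845 = 110.5731
Al: 2 × 26.982 = 53.9640
Si: 3 × 28.085 = 84.2550
O: 12 × 15.999 = 191.9880
Summing the contributions gives the formula mass.

496.82 g/mol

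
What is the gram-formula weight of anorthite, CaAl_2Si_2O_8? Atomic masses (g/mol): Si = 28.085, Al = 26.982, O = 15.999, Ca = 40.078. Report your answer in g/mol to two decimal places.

M = 1*40.078 + 2*26.982 + 2*28.085 + 8*15.999

278.20 g/mol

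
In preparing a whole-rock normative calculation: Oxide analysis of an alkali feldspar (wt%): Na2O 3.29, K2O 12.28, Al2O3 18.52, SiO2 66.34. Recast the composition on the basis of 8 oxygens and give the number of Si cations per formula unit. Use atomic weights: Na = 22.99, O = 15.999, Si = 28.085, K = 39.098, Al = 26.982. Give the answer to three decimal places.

3.008 Si apfu

Na2O (M=61.979): mol = 0.05308; Na = 0.10616, O = 0.05308.
K2O (M=94.195): mol = 0.13037; K = 0.26074, O = 0.13037.
Al2O3 (M=101.961): mol = 0.18164; Al = 0.36328, O = 0.54492.
SiO2 (M=60.083): mol = 1.10414; Si = 1.10414, O = 2.20828.
ΣO = 2.93665; factor = 8/ΣO = 2.72419.
Si apfu = 1.10414 × 2.72419 = 3.008.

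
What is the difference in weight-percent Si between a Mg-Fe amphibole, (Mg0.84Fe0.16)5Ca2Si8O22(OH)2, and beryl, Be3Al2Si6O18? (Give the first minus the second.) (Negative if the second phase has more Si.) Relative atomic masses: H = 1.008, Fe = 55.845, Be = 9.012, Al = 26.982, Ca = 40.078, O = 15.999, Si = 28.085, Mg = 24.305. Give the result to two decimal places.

Si in (Mg0.84Fe0.16)5Ca2Si8O22(OH)2: molar mass 837.585 g/mol; 8×28.085 = 224.680 g → 26.82 wt%.
Si in Be3Al2Si6O18: molar mass 537.492 g/mol; 6×28.085 = 168.510 g → 31.35 wt%.
Difference = 26.82 − 31.35 = -4.53 percentage points.

-4.53 percentage points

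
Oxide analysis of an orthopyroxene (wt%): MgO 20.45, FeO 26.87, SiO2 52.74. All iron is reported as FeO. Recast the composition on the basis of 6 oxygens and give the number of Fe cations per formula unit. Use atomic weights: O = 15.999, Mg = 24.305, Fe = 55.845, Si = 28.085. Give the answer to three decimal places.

MgO (M=40.304): mol = 0.50739; Mg = 0.50739, O = 0.50739.
FeO (M=71.844): mol = 0.37400; Fe = 0.37400, O = 0.37400.
SiO2 (M=60.083): mol = 0.87779; Si = 0.87779, O = 1.75558.
ΣO = 2.63697; factor = 6/ΣO = 2.27534.
Fe apfu = 0.37400 × 2.27534 = 0.851.

0.851 Fe apfu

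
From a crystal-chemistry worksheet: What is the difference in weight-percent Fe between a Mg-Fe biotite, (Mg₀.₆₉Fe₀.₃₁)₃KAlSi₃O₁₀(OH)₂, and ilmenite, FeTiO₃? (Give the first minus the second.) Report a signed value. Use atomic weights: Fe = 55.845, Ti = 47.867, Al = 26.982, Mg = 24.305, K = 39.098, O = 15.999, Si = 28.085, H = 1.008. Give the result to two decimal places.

-25.18 percentage points

M((Mg₀.₆₉Fe₀.₃₁)₃KAlSi₃O₁₀(OH)₂) = 446.586 g/mol, so wt% Fe = 51.936/446.586 × 100 = 11.63%.
M(FeTiO₃) = 151.709 g/mol, so wt% Fe = 55.845/151.709 × 100 = 36.81%.
11.63 − 36.81 = -25.18 pp.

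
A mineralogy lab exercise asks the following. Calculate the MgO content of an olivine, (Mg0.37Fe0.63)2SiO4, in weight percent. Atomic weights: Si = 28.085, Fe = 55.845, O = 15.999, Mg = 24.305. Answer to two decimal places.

16.53 wt%

Formula mass = 180.431 g/mol.
0.74 Mg → 0.7400 mol MgO per formula unit; M(MgO) = 40.304, so MgO mass = 29.825 g.
29.825/180.431 × 100 = 16.53 wt%.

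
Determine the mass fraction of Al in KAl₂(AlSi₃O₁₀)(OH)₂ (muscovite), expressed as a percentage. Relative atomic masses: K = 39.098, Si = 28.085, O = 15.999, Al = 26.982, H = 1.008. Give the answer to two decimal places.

M(KAl₂(AlSi₃O₁₀)(OH)₂) = 398.303 g/mol.
Al contributes 3 × 26.982 = 80.946 g per mole.
80.946/398.303 = 0.2032 → 20.32%.

20.32 wt%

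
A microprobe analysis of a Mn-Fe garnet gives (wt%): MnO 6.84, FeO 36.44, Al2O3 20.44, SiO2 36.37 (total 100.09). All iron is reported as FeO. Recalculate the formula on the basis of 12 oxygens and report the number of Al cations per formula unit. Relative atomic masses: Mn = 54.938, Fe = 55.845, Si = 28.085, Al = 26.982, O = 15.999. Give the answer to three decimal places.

MnO: 6.84/70.937 = 0.09642 mol → 0.09642 mol Mn, 0.09642 mol O.
FeO: 36.44/71.844 = 0.50721 mol → 0.50721 mol Fe, 0.50721 mol O.
Al2O3: 20.44/101.961 = 0.20047 mol → 0.40094 mol Al, 0.60141 mol O.
SiO2: 36.37/60.083 = 0.60533 mol → 0.60533 mol Si, 1.21066 mol O.
Total oxygen = 2.41570 mol. Normalization factor = 12/2.41570 = 4.96750.
Al per 12 O = 0.40094 × 4.96750 = 1.992.

1.992 Al apfu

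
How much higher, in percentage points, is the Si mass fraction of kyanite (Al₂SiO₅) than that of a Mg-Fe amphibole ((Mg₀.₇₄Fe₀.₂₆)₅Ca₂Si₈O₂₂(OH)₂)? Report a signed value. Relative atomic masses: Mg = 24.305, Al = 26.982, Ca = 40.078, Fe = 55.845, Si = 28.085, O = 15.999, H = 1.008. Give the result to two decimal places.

-9.00 percentage points

M(Al₂SiO₅) = 162.044 g/mol, so wt% Si = 28.085/162.044 × 100 = 17.33%.
M((Mg₀.₇₄Fe₀.₂₆)₅Ca₂Si₈O₂₂(OH)₂) = 853.355 g/mol, so wt% Si = 224.680/853.355 × 100 = 26.33%.
17.33 − 26.33 = -9.00 pp.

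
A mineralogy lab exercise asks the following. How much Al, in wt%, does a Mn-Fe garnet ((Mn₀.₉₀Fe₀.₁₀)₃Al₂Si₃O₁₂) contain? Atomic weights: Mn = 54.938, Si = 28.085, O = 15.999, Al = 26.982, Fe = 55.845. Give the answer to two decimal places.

10.90 wt%

M((Mn₀.₉₀Fe₀.₁₀)₃Al₂Si₃O₁₂) = 495.293 g/mol.
Al contributes 2 × 26.982 = 53.964 g per mole.
53.964/495.293 = 0.1090 → 10.90%.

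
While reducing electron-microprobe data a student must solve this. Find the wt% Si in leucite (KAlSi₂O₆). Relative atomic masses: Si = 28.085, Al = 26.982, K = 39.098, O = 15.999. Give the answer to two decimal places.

Formula mass = 1·39.098 + 1·26.982 + 2·28.085 + 6·15.999 = 218.244 g/mol, of which 56.170 g is Si.
So Si makes up 56.170/218.244 = 0.2574 of the mass, i.e. 25.74%.

25.74 wt%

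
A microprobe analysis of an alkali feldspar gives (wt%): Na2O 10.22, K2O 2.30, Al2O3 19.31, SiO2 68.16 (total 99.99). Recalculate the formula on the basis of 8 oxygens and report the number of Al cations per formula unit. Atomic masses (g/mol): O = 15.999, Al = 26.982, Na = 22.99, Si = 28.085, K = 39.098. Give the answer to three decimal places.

Na2O (M=61.979): mol = 0.16489; Na = 0.32978, O = 0.16489.
K2O (M=94.195): mol = 0.02442; K = 0.04884, O = 0.02442.
Al2O3 (M=101.961): mol = 0.18939; Al = 0.37878, O = 0.56817.
SiO2 (M=60.083): mol = 1.13443; Si = 1.13443, O = 2.26886.
ΣO = 3.02634; factor = 8/ΣO = 2.64346.
Al apfu = 0.37878 × 2.64346 = 1.001.

1.001 Al apfu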